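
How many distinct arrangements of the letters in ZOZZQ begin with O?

4

With the first slot taken by O, it remains to arrange the other 4 letters (ZZZQ).
Those 4 letters have Z appearing 3 times, giving (4)!/(3!) = 4.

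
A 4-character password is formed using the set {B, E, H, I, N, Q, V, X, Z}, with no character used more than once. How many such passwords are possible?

3024

This is a permutation of 4 out of 9: P(9,4) = 9!/5!.
9 × 8 × 7 × 6 = 3024.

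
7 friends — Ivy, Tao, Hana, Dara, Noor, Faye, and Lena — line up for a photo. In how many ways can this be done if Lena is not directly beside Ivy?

Of the 7! = 5040 arrangements, those with Lena and Ivy adjacent number 2 × 6! = 1440 (treat the pair as a block with 2 internal orders).
So 5040 − 1440 = 3600 arrangements keep them apart.

3600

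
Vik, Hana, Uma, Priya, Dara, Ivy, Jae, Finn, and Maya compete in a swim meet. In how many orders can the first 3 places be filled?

504

There are 9 choices for 1st place, 8 for 2nd, and 7 for 3rd.
That gives 9 × 8 × 7 = 504.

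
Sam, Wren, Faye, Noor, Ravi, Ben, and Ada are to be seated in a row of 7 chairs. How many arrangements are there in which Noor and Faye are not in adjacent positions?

3600

There are 7! = 5040 arrangements in all. If Noor and Faye are adjacent, merging them into one block gives 2·(6)! = 1440 arrangements.
So 5040 − 1440 = 3600 arrangements keep them apart.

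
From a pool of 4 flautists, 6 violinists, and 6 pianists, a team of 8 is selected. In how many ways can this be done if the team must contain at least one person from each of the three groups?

12285

Total 8-person selections from all 16: C(16,8) = 12870.
Subtract selections that omit an entire group: no flautists → C(12,8) = 495; no violinists → C(10,8) = 45; no pianists → C(10,8) = 45.
Add back selections omitting two groups (i.e. drawn from a single group): C(4,8) + C(6,8) + C(6,8) = 0.
By inclusion–exclusion: 12870 − 585 + 0 = 12285.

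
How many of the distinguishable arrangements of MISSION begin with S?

With the first slot taken by S, it remains to arrange the other 6 letters (MISION).
Those 6 letters have I appearing twice, giving (6)!/(2!) = 360.

360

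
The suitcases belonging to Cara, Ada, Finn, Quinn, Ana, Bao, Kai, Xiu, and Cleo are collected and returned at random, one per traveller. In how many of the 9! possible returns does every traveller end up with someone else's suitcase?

133496

This is the derangement count D_9: permutations of 9 items with no fixed point.
By inclusion–exclusion this is Σ_{j=0}^{9} (−1)^j C(9,j)·(9−j)!.
Computing: 362880 − 362880 + 181440 − 60480 + 15120 − 3024 + 504 − 72 + 9 − 1 = 133496.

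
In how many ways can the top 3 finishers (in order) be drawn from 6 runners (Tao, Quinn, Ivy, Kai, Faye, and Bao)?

120

There are 6 choices for 1st place, 5 for 2nd, and 4 for 3rd.
That gives 6 × 5 × 4 = 120.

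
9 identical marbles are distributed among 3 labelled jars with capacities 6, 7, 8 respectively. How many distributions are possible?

By stars and bars, unrestricted non-negative solutions to x_1+…+x_3 = 9 number C(9+2,2) = 55.
Subtract solutions that violate a single cap (substitute x_i' = x_i − (cap_i+1)): x_1 ≥ 7 gives C(4,2) = 6; x_2 ≥ 8 gives C(3,2) = 3; x_3 ≥ 9 gives C(2,2) = 1. Together 10.
No two caps can be exceeded simultaneously, so the pair terms are all 0.
By inclusion–exclusion the count is 55 − 10 + 0 = 45.

45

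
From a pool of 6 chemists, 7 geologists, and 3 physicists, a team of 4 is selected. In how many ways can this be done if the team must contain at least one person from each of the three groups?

819

Total 4-person selections from all 16: C(16,4) = 1820.
Selections missing a whole group: no chemists → C(10,4) = 210; no geologists → C(9,4) = 126; no physicists → C(13,4) = 715.
Add back selections omitting two groups (i.e. drawn from a single group): C(6,4) + C(7,4) + C(3,4) = 50.
By inclusion–exclusion: 1820 − 1051 + 50 = 819.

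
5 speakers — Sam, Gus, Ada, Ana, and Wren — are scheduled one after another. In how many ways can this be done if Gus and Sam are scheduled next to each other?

Place the 3 others and the Gus-Sam pair as 4 objects in a line; the pair has 2 internal arrangements.
So the count is 2·(4)! = 48.

48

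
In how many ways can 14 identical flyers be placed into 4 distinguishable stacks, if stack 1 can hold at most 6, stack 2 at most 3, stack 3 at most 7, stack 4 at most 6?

121

By stars and bars, unrestricted non-negative solutions to x_1+…+x_4 = 14 number C(14+3,3) = 680.
Subtract solutions that violate a single cap (substitute x_i' = x_i − (cap_i+1)): x_1 ≥ 7 gives C(10,3) = 120; x_2 ≥ 4 gives C(13,3) = 286; x_3 ≥ 8 gives C(9,3) = 84; x_4 ≥ 7 gives C(10,3) = 120. Together 610.
Add back pairs where two caps are both exceeded: 20 + 0 + 1 + 10 + 20 + 0 = 51.
By inclusion–exclusion the count is 680 − 610 + 51 = 121.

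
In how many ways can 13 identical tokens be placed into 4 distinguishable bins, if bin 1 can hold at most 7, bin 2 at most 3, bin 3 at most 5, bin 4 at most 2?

30

Without the upper bounds there are C(16,3) = 560 ways to split 13 among 4 bins.
Subtract solutions that violate a single cap (substitute x_i' = x_i − (cap_i+1)): x_1 ≥ 8 gives C(8,3) = 56; x_2 ≥ 4 gives C(12,3) = 220; x_3 ≥ 6 gives C(10,3) = 120; x_4 ≥ 3 gives C(13,3) = 286. Together 682.
Add back pairs where two caps are both exceeded: 4 + 0 + 10 + 20 + 84 + 35 = 153.
Subtract triples: 0 + 0 + 0 + 1 = 1.
By inclusion–exclusion the count is 560 − 682 + 153 − 1 = 30.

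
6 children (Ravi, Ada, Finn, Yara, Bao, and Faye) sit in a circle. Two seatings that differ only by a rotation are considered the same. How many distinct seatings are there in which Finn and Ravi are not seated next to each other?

Without the restriction there are (5)! = 120 seatings.
Seatings with Finn beside Ravi: treat them as a block with 2 internal orders, giving 2 × (4)! = 48.
Subtracting, 120 − 48 = 72.

72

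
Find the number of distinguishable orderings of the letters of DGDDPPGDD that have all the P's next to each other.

168

Treat the 2 copies of P as a single block. The multiset to arrange is then {PP, D, D, D, D, D, G, G}, 8 items in all.
That gives (8)!/(5!·2!) = 168 arrangements.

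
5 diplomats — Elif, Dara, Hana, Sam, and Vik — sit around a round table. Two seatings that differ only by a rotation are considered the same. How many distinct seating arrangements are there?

24

Seat Elif anywhere (absorbing the rotational symmetry), then permute the other 4: (4)! = 24.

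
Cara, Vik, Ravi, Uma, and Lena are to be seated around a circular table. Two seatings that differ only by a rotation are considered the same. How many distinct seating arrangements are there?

Fix one person's seat to break rotational symmetry; the remaining 4 people can be arranged in (4)! = 24 ways.

24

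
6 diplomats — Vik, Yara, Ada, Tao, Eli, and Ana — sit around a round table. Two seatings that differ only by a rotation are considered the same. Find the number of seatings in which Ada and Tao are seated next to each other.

Glue Ada and Tao into a block (2 internal orders). Seating 5 units around a circle gives (4)! arrangements.
So 2 × (4)! = 2 × 24 = 48.

48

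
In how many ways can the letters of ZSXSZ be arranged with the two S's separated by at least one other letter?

18

There are 5!/(2!·2!) = 30 arrangements of ZSXSZ in total.
If the two S's are adjacent, glue them into one block, leaving 4 items to arrange: (4)!/(2!) = 12 ways.
Subtracting, 30 − 12 = 18 arrangements keep the S's apart.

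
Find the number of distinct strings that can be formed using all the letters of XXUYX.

20

The 5 letters of XXUYX have repeats: X appearing 3 times.
So there are 5! / (3!) = 20 distinguishable arrangements.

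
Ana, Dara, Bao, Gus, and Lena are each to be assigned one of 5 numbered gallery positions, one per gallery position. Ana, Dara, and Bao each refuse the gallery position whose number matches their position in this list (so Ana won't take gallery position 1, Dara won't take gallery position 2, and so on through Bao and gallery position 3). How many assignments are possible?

64

Let Aᵢ (for i ∈ {1, 2, 3}) be the placements that put person i in their forbidden gallery position. Any j of these fix j positions, leaving (5−j)! ways to fill the rest, and there are C(3,j) ways to pick which j.
By inclusion–exclusion, the number of valid placements is Σ_{j=0}^{3} (−1)^j C(3,j)·(5−j)!.
Computing: 120 − 72 + 18 − 2 = 64.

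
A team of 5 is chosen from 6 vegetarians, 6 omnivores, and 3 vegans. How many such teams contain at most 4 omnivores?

2997

Split by how many omnivores are chosen (0 through 4).
Sum: C(6,0)·C(9,5) + C(6,1)·C(9,4) + C(6,2)·C(9,3) + C(6,3)·C(9,2) + C(6,4)·C(9,1) = 126 + 756 + 1260 + 720 + 135 = 2997.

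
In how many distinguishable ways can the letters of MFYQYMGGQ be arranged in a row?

Letter multiplicities in MFYQYMGGQ: F×1, G×2, M×2, Q×2, Y×2.
Dividing 9! = 362880 by 2!·2!·2!·2! = 16 for the repeated letters gives 22680.

22680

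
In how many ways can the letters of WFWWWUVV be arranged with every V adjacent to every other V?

Treat the 2 copies of V as a single block. The multiset to arrange is then {VV, F, U, W, W, W, W}, 7 items in all.
That gives (7)!/(4!) = 210 arrangements.

210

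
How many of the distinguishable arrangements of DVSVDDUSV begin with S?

Fix S in the first position and arrange the remaining 8 letters.
Those 8 letters have D appearing 3 times and V appearing 3 times, giving (8)!/(3!·3!) = 1120.

1120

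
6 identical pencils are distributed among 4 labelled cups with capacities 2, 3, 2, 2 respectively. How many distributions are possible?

17

By stars and bars, unrestricted non-negative solutions to x_1+…+x_4 = 6 number C(6+3,3) = 84.
Subtract solutions that violate a single cap (substitute x_i' = x_i − (cap_i+1)): x_1 ≥ 3 gives C(6,3) = 20; x_2 ≥ 4 gives C(5,3) = 10; x_3 ≥ 3 gives C(6,3) = 20; x_4 ≥ 3 gives C(6,3) = 20. Together 70.
Add back pairs where two caps are both exceeded: 0 + 1 + 1 + 0 + 0 + 1 = 3.
By inclusion–exclusion the count is 84 − 70 + 3 = 17.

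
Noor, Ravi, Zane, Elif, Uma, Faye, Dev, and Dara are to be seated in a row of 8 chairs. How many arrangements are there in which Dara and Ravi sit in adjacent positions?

10080

Glue Dara and Ravi into one block (2 internal orders), leaving 7 units to arrange in a row.
So the count is 2·(7)! = 10080.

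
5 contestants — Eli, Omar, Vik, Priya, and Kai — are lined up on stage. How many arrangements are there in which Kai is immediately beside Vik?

48

Treat {Kai, Vik} as a single unit. There are 4 units to order, and the pair itself can be ordered 2 ways.
That gives 2 × 4! = 2 × 24 = 48.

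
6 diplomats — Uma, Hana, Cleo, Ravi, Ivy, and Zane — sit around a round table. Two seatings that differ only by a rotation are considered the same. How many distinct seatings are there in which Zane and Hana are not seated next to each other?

Without the restriction there are (5)! = 120 seatings.
Seatings with Zane beside Hana: treat them as a block with 2 internal orders, giving 2 × (4)! = 48.
Subtracting, 120 − 48 = 72.

72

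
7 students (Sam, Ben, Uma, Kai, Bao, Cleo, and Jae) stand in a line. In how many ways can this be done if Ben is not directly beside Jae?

There are 7! = 5040 arrangements in all. If Ben and Jae are adjacent, merging them into one block gives 2·(6)! = 1440 arrangements.
Complementary counting: 5040 − 1440 = 3600.

3600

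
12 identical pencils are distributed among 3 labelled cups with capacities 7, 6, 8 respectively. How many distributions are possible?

45

Without the upper bounds there are C(14,2) = 91 ways to split 12 among 3 cups.
Subtract solutions that violate a single cap (substitute x_i' = x_i − (cap_i+1)): x_1 ≥ 8 gives C(6,2) = 15; x_2 ≥ 7 gives C(7,2) = 21; x_3 ≥ 9 gives C(5,2) = 10. Together 46.
No two caps can be exceeded simultaneously, so the pair terms are all 0.
By inclusion–exclusion the count is 91 − 46 + 0 = 45.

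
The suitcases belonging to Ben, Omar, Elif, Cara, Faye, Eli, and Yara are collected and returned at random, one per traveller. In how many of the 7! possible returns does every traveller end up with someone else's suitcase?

Count assignments avoiding every fixed point. For any j of the 7 travellers fixed to their own suitcase, the other 7−j can be arranged in (7−j)! ways.
By inclusion–exclusion this is Σ_{j=0}^{7} (−1)^j C(7,j)·(7−j)!.
Computing: 5040 − 5040 + 2520 − 840 + 210 − 42 + 7 − 1 = 1854.

1854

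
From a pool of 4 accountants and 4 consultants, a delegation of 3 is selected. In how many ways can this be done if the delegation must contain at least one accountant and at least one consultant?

Total 3-person selections from all 8: C(8,3) = 56.
Selections missing a whole group: no accountants → C(4,3) = 4; no consultants → C(4,3) = 4.
Both groups omitted at once is impossible, so 56 − 8 = 48.

48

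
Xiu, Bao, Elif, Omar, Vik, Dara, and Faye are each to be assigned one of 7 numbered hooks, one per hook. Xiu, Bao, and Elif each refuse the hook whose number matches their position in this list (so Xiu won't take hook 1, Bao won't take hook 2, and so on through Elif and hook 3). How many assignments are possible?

3216

Let Aᵢ (for i ∈ {1, 2, 3}) be the placements that put person i in their forbidden hook. Any j of these fix j positions, leaving (7−j)! ways to fill the rest, and there are C(3,j) ways to pick which j.
By inclusion–exclusion, the number of valid placements is Σ_{j=0}^{3} (−1)^j C(3,j)·(7−j)!.
Computing: 5040 − 2160 + 360 − 24 = 3216.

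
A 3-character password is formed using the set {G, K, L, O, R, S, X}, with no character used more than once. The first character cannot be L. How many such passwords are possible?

The first character has 7−1 = 6 choices (anything except L).
The remaining 2 characters are filled from the other 6 symbols without repetition: 6 × 5 = 30.
Total: 6 × 30 = 180.

180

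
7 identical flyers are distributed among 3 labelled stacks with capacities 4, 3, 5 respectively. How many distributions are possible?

17

By stars and bars, unrestricted non-negative solutions to x_1+…+x_3 = 7 number C(7+2,2) = 36.
Subtract solutions that violate a single cap (substitute x_i' = x_i − (cap_i+1)): x_1 ≥ 5 gives C(4,2) = 6; x_2 ≥ 4 gives C(5,2) = 10; x_3 ≥ 6 gives C(3,2) = 3. Together 19.
No two caps can be exceeded simultaneously, so the pair terms are all 0.
By inclusion–exclusion the count is 36 − 19 + 0 = 17.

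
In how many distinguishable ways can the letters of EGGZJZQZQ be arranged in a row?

15120

Letter multiplicities in EGGZJZQZQ: E×1, G×2, J×1, Q×2, Z×3.
The number of distinct arrangements is 9!/(3!·2!·2!) = 362880/24 = 15120.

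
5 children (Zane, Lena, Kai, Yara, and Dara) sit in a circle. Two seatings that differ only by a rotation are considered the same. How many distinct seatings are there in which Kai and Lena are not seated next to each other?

Without the restriction there are (4)! = 24 seatings.
Those with Kai next to Lena: fuse the pair into one unit and seat 4 units around a circle — 2·(3)! = 12.
Subtracting, 24 − 12 = 12.

12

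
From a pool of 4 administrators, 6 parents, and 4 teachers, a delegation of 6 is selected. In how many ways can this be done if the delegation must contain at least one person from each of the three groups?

2556

With no constraint there are C(14,6) = 3003 possible selections.
Subtract selections that omit an entire group: no administrators → C(10,6) = 210; no parents → C(8,6) = 28; no teachers → C(10,6) = 210.
Add back selections omitting two groups (i.e. drawn from a single group): C(4,6) + C(6,6) + C(4,6) = 1.
By inclusion–exclusion: 3003 − 448 + 1 = 2556.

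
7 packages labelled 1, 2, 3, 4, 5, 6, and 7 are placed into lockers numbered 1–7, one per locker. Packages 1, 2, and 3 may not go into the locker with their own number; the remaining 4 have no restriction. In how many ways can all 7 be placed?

3216

Let Aᵢ (for i ∈ {1, 2, 3}) be the placements that put package i in its forbidden locker. Any j of these fix j positions, leaving (7−j)! ways to fill the rest, and there are C(3,j) ways to pick which j.
By inclusion–exclusion, the number of valid placements is Σ_{j=0}^{3} (−1)^j C(3,j)·(7−j)!.
Computing: 5040 − 2160 + 360 − 24 = 3216.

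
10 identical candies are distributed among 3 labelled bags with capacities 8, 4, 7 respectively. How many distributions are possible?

36

Ignoring the caps, the number of non-negative solutions to x_1+…+x_3 = 10 is C(12,2) = 66.
Subtract solutions that violate a single cap (substitute x_i' = x_i − (cap_i+1)): x_1 ≥ 9 gives C(3,2) = 3; x_2 ≥ 5 gives C(7,2) = 21; x_3 ≥ 8 gives C(4,2) = 6. Together 30.
No two caps can be exceeded simultaneously, so the pair terms are all 0.
By inclusion–exclusion the count is 66 − 30 + 0 = 36.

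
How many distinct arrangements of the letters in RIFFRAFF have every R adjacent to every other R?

210

Treat the 2 copies of R as a single block. The multiset to arrange is then {RR, A, F, F, F, F, I}, 7 items in all.
That gives (7)!/(4!) = 210 arrangements.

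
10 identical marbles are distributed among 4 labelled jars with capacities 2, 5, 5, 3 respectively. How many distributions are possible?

Ignoring the caps, the number of non-negative solutions to x_1+…+x_4 = 10 is C(13,3) = 286.
Subtract solutions that violate a single cap (substitute x_i' = x_i − (cap_i+1)): x_1 ≥ 3 gives C(10,3) = 120; x_2 ≥ 6 gives C(7,3) = 35; x_3 ≥ 6 gives C(7,3) = 35; x_4 ≥ 4 gives C(9,3) = 84. Together 274.
Add back pairs where two caps are both exceeded: 4 + 4 + 20 + 0 + 1 + 1 = 30.
By inclusion–exclusion the count is 286 − 274 + 30 = 42.

42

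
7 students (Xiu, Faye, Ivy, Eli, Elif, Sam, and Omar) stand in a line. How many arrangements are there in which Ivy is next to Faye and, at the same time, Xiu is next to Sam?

Treat {Ivy,Faye} as one block (2 orders) and {Xiu,Sam} as another (2 orders).
That leaves 5 units to arrange: 2 × 2 × 5! = 4 × 120 = 480.

480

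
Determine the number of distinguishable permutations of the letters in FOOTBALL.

10080

Letter multiplicities in FOOTBALL: A×1, B×1, F×1, L×2, O×2, T×1.
Dividing 8! = 40320 by 2!·2! = 4 for the repeated letters gives 10080.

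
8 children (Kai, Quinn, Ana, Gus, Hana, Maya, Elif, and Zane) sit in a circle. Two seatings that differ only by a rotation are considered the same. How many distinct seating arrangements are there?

Fix one person's seat to break rotational symmetry; the remaining 7 people can be arranged in (7)! = 5040 ways.

5040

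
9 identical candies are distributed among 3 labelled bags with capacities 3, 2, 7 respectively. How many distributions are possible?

9

Ignoring the caps, the number of non-negative solutions to x_1+…+x_3 = 9 is C(11,2) = 55.
Subtract solutions that violate a single cap (substitute x_i' = x_i − (cap_i+1)): x_1 ≥ 4 gives C(7,2) = 21; x_2 ≥ 3 gives C(8,2) = 28; x_3 ≥ 8 gives C(3,2) = 3. Together 52.
Add back pairs where two caps are both exceeded: 6 + 0 + 0 = 6.
By inclusion–exclusion the count is 55 − 52 + 6 = 9.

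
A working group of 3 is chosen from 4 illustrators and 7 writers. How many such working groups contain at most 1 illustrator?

Split by how many illustrators are chosen (0 through 1).
Sum: C(4,0)·C(7,3) + C(4,1)·C(7,2) = 35 + 84 = 119.

119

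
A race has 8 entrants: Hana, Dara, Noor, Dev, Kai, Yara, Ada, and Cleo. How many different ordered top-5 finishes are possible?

There are 8 choices for 1st place, 7 for 2nd, and so on down to 4 for position 5.
That gives 8 × 7 × 6 × 5 × 4 = 6720.

6720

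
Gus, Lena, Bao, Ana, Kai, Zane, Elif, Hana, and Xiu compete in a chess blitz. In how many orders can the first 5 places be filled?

There are 9 choices for 1st place, 8 for 2nd, and so on down to 5 for position 5.
That gives 9 × 8 × 7 × 6 × 5 = 15120.

15120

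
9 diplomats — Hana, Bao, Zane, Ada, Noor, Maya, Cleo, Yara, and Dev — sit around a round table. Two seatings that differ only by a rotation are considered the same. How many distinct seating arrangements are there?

40320

Fix one person's seat to break rotational symmetry; the remaining 8 people can be arranged in (8)! = 40320 ways.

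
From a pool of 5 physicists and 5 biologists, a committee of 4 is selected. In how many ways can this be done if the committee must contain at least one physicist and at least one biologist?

With no constraint there are C(10,4) = 210 possible selections.
Subtract selections that omit an entire group: no physicists → C(5,4) = 5; no biologists → C(5,4) = 5.
Both groups omitted at once is impossible, so 210 − 10 = 200.

200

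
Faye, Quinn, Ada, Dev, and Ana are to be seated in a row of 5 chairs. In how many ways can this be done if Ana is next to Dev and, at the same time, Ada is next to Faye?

Treat {Ana,Dev} as one block (2 orders) and {Ada,Faye} as another (2 orders).
That leaves 3 units to arrange: 2 × 2 × 3! = 4 × 6 = 24.

24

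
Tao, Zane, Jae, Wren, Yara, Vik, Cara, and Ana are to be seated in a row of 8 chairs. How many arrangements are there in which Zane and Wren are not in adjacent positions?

There are 8! = 40320 arrangements in all. If Zane and Wren are adjacent, merging them into one block gives 2·(7)! = 10080 arrangements.
So 40320 − 10080 = 30240 arrangements keep them apart.

30240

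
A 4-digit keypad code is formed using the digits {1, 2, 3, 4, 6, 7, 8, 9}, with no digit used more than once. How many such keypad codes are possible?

With no repetition, fill the 4 digits in order: 8 choices, then 7, down to 5.
8 × 7 × 6 × 5 = 1680.

1680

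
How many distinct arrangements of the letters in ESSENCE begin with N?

With the first slot taken by N, it remains to arrange the other 6 letters (ESSECE).
Those 6 letters have E appearing 3 times and S appearing twice, giving (6)!/(3!·2!) = 60.

60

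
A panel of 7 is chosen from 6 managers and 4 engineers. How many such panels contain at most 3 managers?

Split by how many managers are chosen (0 through 3).
Sum: C(6,0)·C(4,7) + C(6,1)·C(4,6) + C(6,2)·C(4,5) + C(6,3)·C(4,4) = 0 + 0 + 0 + 20 = 20.

20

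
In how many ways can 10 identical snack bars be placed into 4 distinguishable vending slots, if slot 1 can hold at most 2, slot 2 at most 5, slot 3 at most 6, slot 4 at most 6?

97

Without the upper bounds there are C(13,3) = 286 ways to split 10 among 4 vending slots.
Subtract solutions that violate a single cap (substitute x_i' = x_i − (cap_i+1)): x_1 ≥ 3 gives C(10,3) = 120; x_2 ≥ 6 gives C(7,3) = 35; x_3 ≥ 7 gives C(6,3) = 20; x_4 ≥ 7 gives C(6,3) = 20. Together 195.
Add back pairs where two caps are both exceeded: 4 + 1 + 1 + 0 + 0 + 0 = 6.
By inclusion–exclusion the count is 286 − 195 + 6 = 97.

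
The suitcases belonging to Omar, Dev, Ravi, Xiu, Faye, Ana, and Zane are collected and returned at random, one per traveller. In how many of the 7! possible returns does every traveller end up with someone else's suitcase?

This is the derangement count D_7: permutations of 7 items with no fixed point.
By inclusion–exclusion this is Σ_{j=0}^{7} (−1)^j C(7,j)·(7−j)!.
Computing: 5040 − 5040 + 2520 − 840 + 210 − 42 + 7 − 1 = 1854.

1854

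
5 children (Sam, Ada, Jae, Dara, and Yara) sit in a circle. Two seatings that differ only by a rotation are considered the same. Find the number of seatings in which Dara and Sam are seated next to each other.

12

Treat {Dara, Sam} as one unit (2 internal orders) and seat the resulting 4 units around the table: (3)! circular arrangements.
So 2 × (3)! = 2 × 6 = 12.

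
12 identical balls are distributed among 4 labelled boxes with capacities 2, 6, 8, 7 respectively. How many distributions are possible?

By stars and bars, unrestricted non-negative solutions to x_1+…+x_4 = 12 number C(12+3,3) = 455.
Subtract solutions that violate a single cap (substitute x_i' = x_i − (cap_i+1)): x_1 ≥ 3 gives C(12,3) = 220; x_2 ≥ 7 gives C(8,3) = 56; x_3 ≥ 9 gives C(6,3) = 20; x_4 ≥ 8 gives C(7,3) = 35. Together 331.
Add back pairs where two caps are both exceeded: 10 + 1 + 4 + 0 + 0 + 0 = 15.
By inclusion–exclusion the count is 455 − 331 + 15 = 139.

139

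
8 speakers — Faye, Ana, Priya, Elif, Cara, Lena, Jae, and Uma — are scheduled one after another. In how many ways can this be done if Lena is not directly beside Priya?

30240

Of the 8! = 40320 arrangements, those with Lena and Priya adjacent number 2 × 7! = 10080 (treat the pair as a block with 2 internal orders).
So 40320 − 10080 = 30240 arrangements keep them apart.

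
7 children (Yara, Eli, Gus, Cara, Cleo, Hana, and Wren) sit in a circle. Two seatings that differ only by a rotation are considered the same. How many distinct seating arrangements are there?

Seat Yara anywhere (absorbing the rotational symmetry), then permute the other 6: (6)! = 720.

720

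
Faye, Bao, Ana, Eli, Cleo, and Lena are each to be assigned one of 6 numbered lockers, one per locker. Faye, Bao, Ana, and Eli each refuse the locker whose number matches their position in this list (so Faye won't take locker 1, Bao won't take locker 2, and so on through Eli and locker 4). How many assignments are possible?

362

Let Aᵢ (for 1 ≤ i ≤ 4) be the placements that put person i in their forbidden locker. Any j of these fix j positions, leaving (6−j)! ways to fill the rest, and there are C(4,j) ways to pick which j.
By inclusion–exclusion, the number of valid placements is Σ_{j=0}^{4} (−1)^j C(4,j)·(6−j)!.
Computing: 720 − 480 + 144 − 24 + 2 = 362.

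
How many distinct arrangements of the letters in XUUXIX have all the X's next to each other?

Treat the 3 copies of X as a single block. The multiset to arrange is then {XXX, I, U, U}, 4 items in all.
That gives (4)!/(2!) = 12 arrangements.

12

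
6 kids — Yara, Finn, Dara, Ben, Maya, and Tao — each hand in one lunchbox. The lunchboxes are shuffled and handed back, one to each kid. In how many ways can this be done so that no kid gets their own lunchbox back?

265

This is the derangement count D_6: permutations of 6 items with no fixed point.
By inclusion–exclusion this is Σ_{j=0}^{6} (−1)^j C(6,j)·(6−j)!.
Computing: 720 − 720 + 360 − 120 + 30 − 6 + 1 = 265.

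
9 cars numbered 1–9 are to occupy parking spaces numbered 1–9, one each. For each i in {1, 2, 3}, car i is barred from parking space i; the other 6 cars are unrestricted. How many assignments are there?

Let Aᵢ (for i ∈ {1, 2, 3}) be the placements that put car i in its forbidden parking space. Any j of these fix j positions, leaving (9−j)! ways to fill the rest, and there are C(3,j) ways to pick which j.
By inclusion–exclusion, the number of valid placements is Σ_{j=0}^{3} (−1)^j C(3,j)·(9−j)!.
Computing: 362880 − 120960 + 15120 − 720 = 256320.

256320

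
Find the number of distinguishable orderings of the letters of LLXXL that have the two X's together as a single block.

4

Treat the 2 copies of X as a single block. The multiset to arrange is then {XX, L, L, L}, 4 items in all.
That gives (4)!/(3!) = 4 arrangements.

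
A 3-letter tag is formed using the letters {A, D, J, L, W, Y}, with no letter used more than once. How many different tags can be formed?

120

With no repetition, fill the 3 letters in order: 6 choices, then 5, down to 4.
6 × 5 × 4 = 120.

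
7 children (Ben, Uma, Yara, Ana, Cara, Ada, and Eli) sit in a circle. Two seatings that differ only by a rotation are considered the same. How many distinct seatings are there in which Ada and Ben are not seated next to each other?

480

All circular seatings of 7 people number (6)! = 720.
Seatings with Ada beside Ben: treat them as a block with 2 internal orders, giving 2 × (5)! = 240.
Subtracting, 720 − 240 = 480.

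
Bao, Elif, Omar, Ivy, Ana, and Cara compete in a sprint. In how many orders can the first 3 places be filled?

120

There are 6 choices for 1st place, 5 for 2nd, and 4 for 3rd.
That gives 6 × 5 × 4 = 120.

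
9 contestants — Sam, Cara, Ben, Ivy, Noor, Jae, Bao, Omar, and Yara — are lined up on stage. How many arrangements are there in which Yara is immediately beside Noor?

Place the 7 others and the Yara-Noor pair as 8 objects in a line; the pair has 2 internal arrangements.
That gives 2 × 8! = 2 × 40320 = 80640.

80640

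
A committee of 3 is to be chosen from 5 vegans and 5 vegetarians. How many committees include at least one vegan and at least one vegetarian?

100

Total 3-person selections from all 10: C(10,3) = 120.
Selections missing a whole group: no vegans → C(5,3) = 10; no vegetarians → C(5,3) = 10.
Both groups omitted at once is impossible, so 120 − 20 = 100.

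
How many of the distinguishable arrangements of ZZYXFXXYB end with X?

5040

With the last slot taken by X, it remains to arrange the other 8 letters (ZZYFXXYB).
Those 8 letters have X appearing twice, Y appearing twice, and Z appearing twice, giving (8)!/(2!·2!·2!) = 5040.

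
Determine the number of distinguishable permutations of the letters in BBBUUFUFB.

1260

BBBUUFUFB has 9 letters with B appearing 4 times, F appearing twice, and U appearing 3 times.
The number of distinct arrangements is 9!/(4!·3!·2!) = 362880/288 = 1260.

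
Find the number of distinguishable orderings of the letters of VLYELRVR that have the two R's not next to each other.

There are 8!/(2!·2!·2!) = 5040 arrangements of VLYELRVR in total.
If the two R's are adjacent, glue them into one block, leaving 7 items to arrange: (7)!/(2!·2!) = 1260 ways.
Subtracting, 5040 − 1260 = 3780 arrangements keep the R's apart.

3780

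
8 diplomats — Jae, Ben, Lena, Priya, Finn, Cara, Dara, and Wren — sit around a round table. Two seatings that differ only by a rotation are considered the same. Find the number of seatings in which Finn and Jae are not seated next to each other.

All circular seatings of 8 people number (7)! = 5040.
Seatings with Finn beside Jae: treat them as a block with 2 internal orders, giving 2 × (6)! = 1440.
Subtracting, 5040 − 1440 = 3600.

3600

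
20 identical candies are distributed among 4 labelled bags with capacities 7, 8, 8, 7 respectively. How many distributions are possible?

258

Without the upper bounds there are C(23,3) = 1771 ways to split 20 among 4 bags.
Subtract solutions that violate a single cap (substitute x_i' = x_i − (cap_i+1)): x_1 ≥ 8 gives C(15,3) = 455; x_2 ≥ 9 gives C(14,3) = 364; x_3 ≥ 9 gives C(14,3) = 364; x_4 ≥ 8 gives C(15,3) = 455. Together 1638.
Add back pairs where two caps are both exceeded: 20 + 20 + 35 + 10 + 20 + 20 = 125.
By inclusion–exclusion the count is 1771 − 1638 + 125 = 258.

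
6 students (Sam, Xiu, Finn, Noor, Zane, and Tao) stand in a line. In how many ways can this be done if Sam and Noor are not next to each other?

480

Of the 6! = 720 arrangements, those with Sam and Noor adjacent number 2 × 5! = 240 (treat the pair as a block with 2 internal orders).
So 720 − 240 = 480 arrangements keep them apart.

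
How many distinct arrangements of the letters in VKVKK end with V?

With the last slot taken by V, it remains to arrange the other 4 letters (KVKK).
Those 4 letters have K appearing 3 times, giving (4)!/(3!) = 4.

4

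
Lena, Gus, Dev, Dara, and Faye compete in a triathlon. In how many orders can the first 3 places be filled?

This is an ordered selection of 3 from 5: P(5,3).
That gives 5 × 4 × 3 = 60.

60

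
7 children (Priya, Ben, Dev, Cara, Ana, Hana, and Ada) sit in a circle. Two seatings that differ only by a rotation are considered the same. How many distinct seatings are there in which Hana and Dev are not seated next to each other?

480

Without the restriction there are (6)! = 720 seatings.
Those with Hana next to Dev: fuse the pair into one unit and seat 6 units around a circle — 2·(5)! = 240.
Subtracting, 720 − 240 = 480.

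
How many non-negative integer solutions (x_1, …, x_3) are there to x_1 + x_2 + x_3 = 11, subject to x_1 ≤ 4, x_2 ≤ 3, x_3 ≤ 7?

Without the upper bounds there are C(13,2) = 78 ways to split 11 among 3 variables.
Subtract solutions that violate a single cap (substitute x_i' = x_i − (cap_i+1)): x_1 ≥ 5 gives C(8,2) = 28; x_2 ≥ 4 gives C(9,2) = 36; x_3 ≥ 8 gives C(5,2) = 10. Together 74.
Add back pairs where two caps are both exceeded: 6 + 0 + 0 = 6.
By inclusion–exclusion the count is 78 − 74 + 6 = 10.

10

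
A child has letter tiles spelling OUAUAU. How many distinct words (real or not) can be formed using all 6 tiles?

Letter multiplicities in OUAUAU: A×2, O×1, U×3.
The number of distinct arrangements is 6!/(3!·2!) = 720/12 = 60.

60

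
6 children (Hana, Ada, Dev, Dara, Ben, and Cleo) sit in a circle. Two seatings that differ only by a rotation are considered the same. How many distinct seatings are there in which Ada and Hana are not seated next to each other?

72

Without the restriction there are (5)! = 120 seatings.
Seatings with Ada beside Hana: treat them as a block with 2 internal orders, giving 2 × (4)! = 48.
Subtracting, 120 − 48 = 72.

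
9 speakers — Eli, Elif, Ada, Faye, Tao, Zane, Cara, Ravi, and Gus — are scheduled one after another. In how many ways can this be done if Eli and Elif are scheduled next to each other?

80640

Treat {Eli, Elif} as a single unit. There are 8 units to order, and the pair itself can be ordered 2 ways.
That gives 2 × 8! = 2 × 40320 = 80640.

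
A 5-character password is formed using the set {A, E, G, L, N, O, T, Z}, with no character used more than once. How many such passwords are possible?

6720

With no repetition, fill the 5 characters in order: 8 choices, then 7, down to 4.
8 × 7 × 6 × 5 × 4 = 6720.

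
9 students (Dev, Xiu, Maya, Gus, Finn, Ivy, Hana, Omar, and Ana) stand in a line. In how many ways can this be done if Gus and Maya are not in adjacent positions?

There are 9! = 362880 arrangements in all. If Gus and Maya are adjacent, merging them into one block gives 2·(8)! = 80640 arrangements.
So 362880 − 80640 = 282240 arrangements keep them apart.

282240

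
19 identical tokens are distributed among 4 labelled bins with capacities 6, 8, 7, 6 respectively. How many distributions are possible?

156

Ignoring the caps, the number of non-negative solutions to x_1+…+x_4 = 19 is C(22,3) = 1540.
Subtract solutions that violate a single cap (substitute x_i' = x_i − (cap_i+1)): x_1 ≥ 7 gives C(15,3) = 455; x_2 ≥ 9 gives C(13,3) = 286; x_3 ≥ 8 gives C(14,3) = 364; x_4 ≥ 7 gives C(15,3) = 455. Together 1560.
Add back pairs where two caps are both exceeded: 20 + 35 + 56 + 10 + 20 + 35 = 176.
By inclusion–exclusion the count is 1540 − 1560 + 176 = 156.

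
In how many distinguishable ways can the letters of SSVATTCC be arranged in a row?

The 8 letters of SSVATTCC have repeats: C appearing twice, S appearing twice, and T appearing twice.
So there are 8! / (2!·2!·2!) = 5040 distinguishable arrangements.

5040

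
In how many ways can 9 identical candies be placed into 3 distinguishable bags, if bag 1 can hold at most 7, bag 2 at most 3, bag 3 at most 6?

25

Without the upper bounds there are C(11,2) = 55 ways to split 9 among 3 bags.
Subtract solutions that violate a single cap (substitute x_i' = x_i − (cap_i+1)): x_1 ≥ 8 gives C(3,2) = 3; x_2 ≥ 4 gives C(7,2) = 21; x_3 ≥ 7 gives C(4,2) = 6. Together 30.
No two caps can be exceeded simultaneously, so the pair terms are all 0.
By inclusion–exclusion the count is 55 − 30 + 0 = 25.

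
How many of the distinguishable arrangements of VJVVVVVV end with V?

7

With the last slot taken by V, it remains to arrange the other 7 letters (JVVVVVV).
Those 7 letters have V appearing 6 times, giving (7)!/(6!) = 7.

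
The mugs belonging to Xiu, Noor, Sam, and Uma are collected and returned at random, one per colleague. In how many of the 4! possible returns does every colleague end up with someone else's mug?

Let Aᵢ be the assignments in which colleague i gets their own mug. We want the size of the complement of A₁∪…∪A_4.
By inclusion–exclusion this is Σ_{j=0}^{4} (−1)^j C(4,j)·(4−j)!.
Computing: 24 − 24 + 12 − 4 + 1 = 9.

9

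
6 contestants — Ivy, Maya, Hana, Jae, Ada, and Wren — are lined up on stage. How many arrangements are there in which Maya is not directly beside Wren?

480

There are 6! = 720 arrangements in all. If Maya and Wren are adjacent, merging them into one block gives 2·(5)! = 240 arrangements.
So 720 − 240 = 480 arrangements keep them apart.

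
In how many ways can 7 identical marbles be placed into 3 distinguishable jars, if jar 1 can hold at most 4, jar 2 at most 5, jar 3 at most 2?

12

By stars and bars, unrestricted non-negative solutions to x_1+…+x_3 = 7 number C(7+2,2) = 36.
Subtract solutions that violate a single cap (substitute x_i' = x_i − (cap_i+1)): x_1 ≥ 5 gives C(4,2) = 6; x_2 ≥ 6 gives C(3,2) = 3; x_3 ≥ 3 gives C(6,2) = 15. Together 24.
No two caps can be exceeded simultaneously, so the pair terms are all 0.
By inclusion–exclusion the count is 36 − 24 + 0 = 12.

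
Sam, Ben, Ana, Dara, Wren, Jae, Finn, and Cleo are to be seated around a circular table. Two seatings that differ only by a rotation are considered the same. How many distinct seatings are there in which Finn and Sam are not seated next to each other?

3600

All circular seatings of 8 people number (7)! = 5040.
Those with Finn next to Sam: fuse the pair into one unit and seat 7 units around a circle — 2·(6)! = 1440.
Subtracting, 5040 − 1440 = 3600.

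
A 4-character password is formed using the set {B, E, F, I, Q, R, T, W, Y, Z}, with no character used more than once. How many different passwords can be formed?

Choose and order 4 of the 10 symbols: the first character has 10 options, the next 9, then 8, 7.
10 × 9 × 8 × 7 = 5040.

5040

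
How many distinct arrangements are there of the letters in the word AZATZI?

The 6 letters of AZATZI have repeats: A appearing twice and Z appearing twice.
The number of distinct arrangements is 6!/(2!·2!) = 720/4 = 180.

180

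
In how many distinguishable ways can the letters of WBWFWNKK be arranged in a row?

Letter multiplicities in WBWFWNKK: B×1, F×1, K×2, N×1, W×3.
The number of distinct arrangements is 8!/(3!·2!) = 40320/12 = 3360.

3360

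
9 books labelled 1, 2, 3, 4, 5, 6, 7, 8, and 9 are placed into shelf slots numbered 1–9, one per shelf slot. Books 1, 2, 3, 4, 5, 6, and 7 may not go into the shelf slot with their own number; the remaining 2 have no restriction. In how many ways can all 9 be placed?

165016

Let Aᵢ (for 1 ≤ i ≤ 7) be the placements that put book i in its forbidden shelf slot. Any j of these fix j positions, leaving (9−j)! ways to fill the rest, and there are C(7,j) ways to pick which j.
By inclusion–exclusion, the number of valid placements is Σ_{j=0}^{7} (−1)^j C(7,j)·(9−j)!.
Computing: 362880 − 282240 + 105840 − 25200 + 4200 − 504 + 42 − 2 = 165016.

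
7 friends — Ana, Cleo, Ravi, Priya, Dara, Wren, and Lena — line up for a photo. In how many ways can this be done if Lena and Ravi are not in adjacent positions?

Of the 7! = 5040 arrangements, those with Lena and Ravi adjacent number 2 × 6! = 1440 (treat the pair as a block with 2 internal orders).
Complementary counting: 5040 − 1440 = 3600.

3600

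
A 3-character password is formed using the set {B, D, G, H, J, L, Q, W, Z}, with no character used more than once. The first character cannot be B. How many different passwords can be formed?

The first character has 9−1 = 8 choices (anything except B).
The remaining 2 characters are filled from the other 8 symbols without repetition: 8 × 7 = 56.
Total: 8 × 56 = 448.

448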